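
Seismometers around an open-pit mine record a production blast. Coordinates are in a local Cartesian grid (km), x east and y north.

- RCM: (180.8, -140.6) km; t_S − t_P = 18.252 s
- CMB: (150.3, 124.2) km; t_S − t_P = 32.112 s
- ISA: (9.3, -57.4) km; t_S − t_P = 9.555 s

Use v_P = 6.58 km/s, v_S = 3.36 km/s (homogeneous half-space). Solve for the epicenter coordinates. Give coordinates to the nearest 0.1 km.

Distance from S−P lag: d = Δt · v_P v_S / (v_P − v_S) = Δt · (6.58·3.36)/(6.58−3.36) ≈ 6.8661·Δt.
So d_RCM = 125.32, d_CMB = 220.48, d_ISA = 65.61 km.
Circle about each station: (x − 180.8)² + (y + 140.6)² = 125.32²; (x − 150.3)² + (y − 124.2)² = 220.48²; (x − 9.3)² + (y + 57.4)² = 65.61².
Subtracting the RCM equation from the CMB and ISA equations removes the quadratic terms:
-61.0 x + 529.6 y = -47347.60
-343.0 x + 166.4 y = -37675.32
Solving the 2×2 system: x ≈ 70.4, y ≈ -81.3 km.

(70.4, -81.3)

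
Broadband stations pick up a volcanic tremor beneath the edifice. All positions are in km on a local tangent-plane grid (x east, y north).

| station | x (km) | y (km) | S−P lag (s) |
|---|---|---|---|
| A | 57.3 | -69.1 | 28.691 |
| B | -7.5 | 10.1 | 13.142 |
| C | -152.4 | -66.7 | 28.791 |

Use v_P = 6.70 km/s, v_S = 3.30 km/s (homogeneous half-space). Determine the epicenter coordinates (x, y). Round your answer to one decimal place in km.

Distance from S−P lag: d = Δt · v_P v_S / (v_P − v_S) = Δt · (6.70·3.30)/(6.70−3.30) ≈ 6.5029·Δt.
So d_A = 186.58, d_B = 85.46, d_C = 187.23 km.
Circle about each station: (x − 57.3)² + (y + 69.1)² = 186.58²; (x + 7.5)² + (y − 10.1)² = 85.46²; (x + 152.4)² + (y + 66.7)² = 187.23².
Subtracting the A equation from the B and C equations removes the quadratic terms:
-129.6 x + 158.4 y = 19608.84
-419.4 x + 4.8 y = 19373.57
Solving the 2×2 system: x ≈ -45.2, y ≈ 86.8 km.
Check against A (with the unrounded x, y): √((x − 57.3)²+(y + 69.1)²) = 186.59 ≈ 186.58 km. ✓

x ≈ -45.2 km, y ≈ 86.8 km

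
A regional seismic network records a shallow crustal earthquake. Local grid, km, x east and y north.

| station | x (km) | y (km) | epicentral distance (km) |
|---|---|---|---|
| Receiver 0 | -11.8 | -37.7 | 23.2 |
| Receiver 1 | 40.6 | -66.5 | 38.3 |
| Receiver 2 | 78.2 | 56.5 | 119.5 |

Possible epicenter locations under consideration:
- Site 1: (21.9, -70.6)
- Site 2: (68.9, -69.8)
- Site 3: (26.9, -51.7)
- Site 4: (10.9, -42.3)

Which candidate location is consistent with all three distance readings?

Site 4

For each candidate, compare |candidate − station| to the reported distance:
Site 1: residuals Receiver 0 23.9, Receiver 1 19.2, Receiver 2 19.5 → max 23.9 km
Site 2: residuals Receiver 0 63.6, Receiver 1 9.8, Receiver 2 7.1 → max 63.6 km
Site 3: residuals Receiver 0 18.0, Receiver 1 18.1, Receiver 2 0.2 → max 18.1 km
Site 4: residuals Receiver 0 0.0, Receiver 1 0.0, Receiver 2 0.0 → max 0.0 km
Only Site 4 has all residuals ≈ 0.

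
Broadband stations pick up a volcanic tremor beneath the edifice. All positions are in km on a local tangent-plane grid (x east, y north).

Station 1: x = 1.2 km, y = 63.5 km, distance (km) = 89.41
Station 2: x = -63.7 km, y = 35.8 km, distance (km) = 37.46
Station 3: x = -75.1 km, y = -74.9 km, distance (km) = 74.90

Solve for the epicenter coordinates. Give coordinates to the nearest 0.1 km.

Circle about each station: (x − 1.2)² + (y − 63.5)² = 89.41²; (x + 63.7)² + (y − 35.8)² = 37.46²; (x + 75.1)² + (y + 74.9)² = 74.90².
Subtracting the Station 1 equation from the Station 2 and Station 3 equations removes the quadratic terms:
-129.8 x − 55.4 y = 7896.54
-152.6 x − 276.8 y = 9600.47
Solving the 2×2 system: x ≈ -60.2, y ≈ -1.5 km.
Check against Station 1 (with the unrounded x, y): √((x − 1.2)²+(y − 63.5)²) = 89.41 ≈ 89.41 km. ✓

-60.2 km east, -1.5 km north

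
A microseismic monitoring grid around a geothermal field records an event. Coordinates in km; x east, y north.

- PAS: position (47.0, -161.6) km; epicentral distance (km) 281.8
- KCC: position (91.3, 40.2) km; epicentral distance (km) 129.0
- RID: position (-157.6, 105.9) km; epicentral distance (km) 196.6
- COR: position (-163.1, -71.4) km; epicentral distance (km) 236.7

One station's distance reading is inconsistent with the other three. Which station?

RID

Solve using three stations at a time. Using PAS, KCC, COR (subtract circle equations pairwise → linear system) gives (x, y) ≈ (-15.0, 113.3).
Distances from that point to each station vs reported:
  PAS: calculated 281.8 vs reported 281.8 → residual 0.0 km
  KCC: calculated 129.0 vs reported 129.0 → residual 0.0 km
  RID: calculated 142.8 vs reported 196.6 → residual 53.8 km
  COR: calculated 236.7 vs reported 236.7 → residual 0.0 km
PAS, KCC, COR are mutually consistent (residuals ≈ 0); RID is off by 53.8 km.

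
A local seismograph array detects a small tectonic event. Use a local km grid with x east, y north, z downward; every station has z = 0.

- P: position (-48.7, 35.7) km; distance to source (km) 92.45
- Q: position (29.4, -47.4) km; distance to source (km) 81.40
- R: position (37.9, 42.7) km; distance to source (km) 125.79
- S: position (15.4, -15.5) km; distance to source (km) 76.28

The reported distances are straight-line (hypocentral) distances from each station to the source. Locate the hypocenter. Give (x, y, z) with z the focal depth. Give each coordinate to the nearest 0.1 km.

(-40.5, -46.4, 41.7)

Each station gives a sphere (x−x_i)² + (y−y_i)² + z² = d_i² (stations at z=0).
Subtracting the P sphere from Q and R: z² cancels, leaving linear equations in x and y:
156.2 x − 166.2 y = 1385.98
173.2 x + 14.0 y = -7662.60
Solving: x ≈ -40.491, y ≈ -46.394 km (keep extra digits for the depth step; rounded: -40.5, -46.4).
Then from the P sphere: z² = 92.45² − (x + 48.7)² − (y − 35.7)² with x = -40.491, y = -46.394, so z ≈ 41.716 ≈ 41.7 km.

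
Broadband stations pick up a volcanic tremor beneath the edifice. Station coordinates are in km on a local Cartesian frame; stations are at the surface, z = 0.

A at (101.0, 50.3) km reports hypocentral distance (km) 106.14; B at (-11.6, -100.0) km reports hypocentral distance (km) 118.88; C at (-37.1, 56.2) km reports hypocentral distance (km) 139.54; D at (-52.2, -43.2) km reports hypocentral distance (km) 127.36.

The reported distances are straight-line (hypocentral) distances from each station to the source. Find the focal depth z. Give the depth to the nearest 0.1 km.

z ≈ 60.8 km

Each station gives a sphere (x−x_i)² + (y−y_i)² + z² = d_i² (stations at z=0).
Subtracting the A sphere from B and C: z² cancels, leaving linear equations in x and y:
-225.2 x − 300.6 y = -5463.28
-276.2 x + 11.8 y = -16401.95
Solving: x ≈ 58.295, y ≈ -25.498 km (keep extra digits for the depth step; rounded: 58.3, -25.5).
Then from the A sphere: z² = 106.14² − (x − 101.0)² − (y − 50.3)² with x = 58.295, y = -25.498, so z ≈ 60.800 ≈ 60.8 km.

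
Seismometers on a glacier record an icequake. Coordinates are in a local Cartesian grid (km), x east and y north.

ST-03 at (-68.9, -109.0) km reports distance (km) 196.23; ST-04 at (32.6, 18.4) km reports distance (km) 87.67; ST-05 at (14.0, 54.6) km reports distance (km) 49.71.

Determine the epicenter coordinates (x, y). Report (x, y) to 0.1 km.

Circle about each station: (x + 68.9)² + (y + 109.0)² = 196.23²; (x − 32.6)² + (y − 18.4)² = 87.67²; (x − 14.0)² + (y − 54.6)² = 49.71².
Subtracting pairs of circle equations eliminates x²+y² and gives linear equations (the radical axes):
203.0 x + 254.8 y = 15593.29
165.8 x + 327.2 y = 22584.08
Solving the 2×2 system: x ≈ -27.0, y ≈ 82.7 km.

x ≈ -27.0 km, y ≈ 82.7 km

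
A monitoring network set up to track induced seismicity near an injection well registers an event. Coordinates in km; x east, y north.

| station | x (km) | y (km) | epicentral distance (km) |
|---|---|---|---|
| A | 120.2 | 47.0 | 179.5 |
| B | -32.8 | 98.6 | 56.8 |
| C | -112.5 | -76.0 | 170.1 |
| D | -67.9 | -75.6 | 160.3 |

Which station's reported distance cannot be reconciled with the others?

B

Solve using three stations at a time. Using A, C, D (subtract circle equations pairwise → linear system) gives (x, y) ≈ (-55.3, 84.1).
Distances from that point to each station vs reported:
  A: calculated 179.4 vs reported 179.5 → residual 0.1 km
  B: calculated 26.8 vs reported 56.8 → residual 30.0 km
  C: calculated 170.0 vs reported 170.1 → residual 0.1 km
  D: calculated 160.2 vs reported 160.3 → residual 0.1 km
A, C, D are mutually consistent (residuals ≈ 0); B is off by 30.0 km.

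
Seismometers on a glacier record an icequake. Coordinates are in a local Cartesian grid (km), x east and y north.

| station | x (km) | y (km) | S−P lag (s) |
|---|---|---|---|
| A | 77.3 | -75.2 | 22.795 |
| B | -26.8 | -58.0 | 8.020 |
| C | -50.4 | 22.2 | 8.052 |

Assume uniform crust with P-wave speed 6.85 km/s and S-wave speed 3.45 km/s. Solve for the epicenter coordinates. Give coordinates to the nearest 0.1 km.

Distance from S−P lag: d = Δt · v_P v_S / (v_P − v_S) = Δt · (6.85·3.45)/(6.85−3.45) ≈ 6.9507·Δt.
So d_A = 158.44, d_B = 55.74, d_C = 55.97 km.
Circle about each station: (x − 77.3)² + (y + 75.2)² = 158.44²; (x + 26.8)² + (y + 58.0)² = 55.74²; (x + 50.4)² + (y − 22.2)² = 55.97².
Subtracting pairs of circle equations eliminates x²+y² and gives linear equations (the radical axes):
-208.2 x + 34.4 y = 14448.20
-255.4 x + 194.8 y = 13373.26
Solving the 2×2 system: x ≈ -74.1, y ≈ -28.5 km.

(-74.1, -28.5)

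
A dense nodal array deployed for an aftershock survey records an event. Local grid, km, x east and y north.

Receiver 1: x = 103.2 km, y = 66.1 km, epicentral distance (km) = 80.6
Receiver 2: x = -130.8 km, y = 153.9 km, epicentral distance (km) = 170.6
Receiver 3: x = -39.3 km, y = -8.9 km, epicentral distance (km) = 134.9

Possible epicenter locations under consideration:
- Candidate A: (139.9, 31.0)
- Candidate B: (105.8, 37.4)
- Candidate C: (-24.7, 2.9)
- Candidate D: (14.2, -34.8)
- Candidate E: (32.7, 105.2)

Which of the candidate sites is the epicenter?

Candidate E

For each candidate, compare |candidate − station| to the reported distance:
Candidate A: residuals Receiver 1 29.8, Receiver 2 126.7, Receiver 3 48.7 → max 126.7 km
Candidate B: residuals Receiver 1 51.8, Receiver 2 93.1, Receiver 3 17.4 → max 93.1 km
Candidate C: residuals Receiver 1 62.1, Receiver 2 13.9, Receiver 3 116.1 → max 116.1 km
Candidate D: residuals Receiver 1 53.9, Receiver 2 67.4, Receiver 3 75.5 → max 75.5 km
Candidate E: residuals Receiver 1 0.0, Receiver 2 0.0, Receiver 3 0.0 → max 0.0 km
Only Candidate E has all residuals ≈ 0.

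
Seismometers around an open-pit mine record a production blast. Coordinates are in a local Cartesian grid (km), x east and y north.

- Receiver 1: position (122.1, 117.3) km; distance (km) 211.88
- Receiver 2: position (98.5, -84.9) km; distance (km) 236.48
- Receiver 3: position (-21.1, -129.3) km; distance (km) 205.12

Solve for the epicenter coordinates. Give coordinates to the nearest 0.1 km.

(-83.5, 66.1)

Circle about each station: (x − 122.1)² + (y − 117.3)² = 211.88²; (x − 98.5)² + (y + 84.9)² = 236.48²; (x + 21.1)² + (y + 129.3)² = 205.12².
Subtracting the Receiver 1 equation from the Receiver 2 and Receiver 3 equations removes the quadratic terms:
-47.2 x − 404.4 y = -22787.10
-286.4 x − 493.2 y = -8685.08
Solving the 2×2 system: x ≈ -83.5, y ≈ 66.1 km.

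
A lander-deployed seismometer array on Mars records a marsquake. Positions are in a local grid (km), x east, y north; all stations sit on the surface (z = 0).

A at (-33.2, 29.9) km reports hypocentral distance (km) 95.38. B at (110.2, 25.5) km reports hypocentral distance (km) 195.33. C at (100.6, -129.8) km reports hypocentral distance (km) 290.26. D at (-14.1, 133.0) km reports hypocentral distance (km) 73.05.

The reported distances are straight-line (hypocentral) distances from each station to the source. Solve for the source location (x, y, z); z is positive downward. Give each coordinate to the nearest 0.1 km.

x ≈ -60.4 km, y ≈ 106.5 km, depth ≈ 49.9 km

Each station gives a sphere (x−x_i)² + (y−y_i)² + z² = d_i² (stations at z=0).
Subtracting the A sphere from B and C: z² cancels, leaving linear equations in x and y:
286.8 x − 8.8 y = -18258.42
267.6 x − 319.4 y = -50181.37
Solving: x ≈ -60.394, y ≈ 106.512 km (keep extra digits for the depth step; rounded: -60.4, 106.5).
Then from the A sphere: z² = 95.38² − (x + 33.2)² − (y − 29.9)² with x = -60.394, y = 106.512, so z ≈ 49.884 ≈ 49.9 km.
Check against D (with the unrounded solution): distance 73.03 ≈ 73.05 km. ✓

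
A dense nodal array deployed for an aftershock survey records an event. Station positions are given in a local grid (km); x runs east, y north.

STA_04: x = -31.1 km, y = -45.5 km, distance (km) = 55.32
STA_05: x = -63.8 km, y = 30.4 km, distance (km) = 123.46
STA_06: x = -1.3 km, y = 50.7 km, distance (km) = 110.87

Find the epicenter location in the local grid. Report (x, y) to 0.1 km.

Circle about each station: (x + 31.1)² + (y + 45.5)² = 55.32²; (x + 63.8)² + (y − 30.4)² = 123.46²; (x + 1.3)² + (y − 50.7)² = 110.87².
Subtracting the STA_04 equation from the STA_05 and STA_06 equations removes the quadratic terms:
-65.4 x + 151.8 y = -10224.93
59.6 x + 192.4 y = -9697.13
Solving the 2×2 system: x ≈ 22.9, y ≈ -57.5 km.

(22.9, -57.5)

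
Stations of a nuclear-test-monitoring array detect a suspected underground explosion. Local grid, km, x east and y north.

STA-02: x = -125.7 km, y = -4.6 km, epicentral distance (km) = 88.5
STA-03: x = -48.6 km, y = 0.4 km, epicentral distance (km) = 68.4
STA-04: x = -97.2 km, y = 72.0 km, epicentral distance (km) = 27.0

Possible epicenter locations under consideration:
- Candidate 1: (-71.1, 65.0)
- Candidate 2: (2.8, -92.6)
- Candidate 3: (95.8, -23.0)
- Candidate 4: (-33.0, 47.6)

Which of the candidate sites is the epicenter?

For each candidate, compare |candidate − station| to the reported distance:
Candidate 1: residuals STA-02 0.0, STA-03 0.0, STA-04 0.0 → max 0.0 km
Candidate 2: residuals STA-02 67.2, STA-03 37.9, STA-04 165.6 → max 165.6 km
Candidate 3: residuals STA-02 133.8, STA-03 77.9, STA-04 188.1 → max 188.1 km
Candidate 4: residuals STA-02 17.9, STA-03 18.7, STA-04 41.7 → max 41.7 km
Only Candidate 1 has all residuals ≈ 0.

Candidate 1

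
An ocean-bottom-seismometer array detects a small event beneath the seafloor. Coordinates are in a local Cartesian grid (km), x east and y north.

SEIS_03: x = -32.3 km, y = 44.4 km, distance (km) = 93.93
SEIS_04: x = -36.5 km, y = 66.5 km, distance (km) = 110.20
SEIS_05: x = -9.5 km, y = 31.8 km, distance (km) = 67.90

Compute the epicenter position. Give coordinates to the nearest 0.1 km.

(48.2, -4.0)

Circle about each station: (x + 32.3)² + (y − 44.4)² = 93.93²; (x + 36.5)² + (y − 66.5)² = 110.20²; (x + 9.5)² + (y − 31.8)² = 67.90².
Subtracting pairs of circle equations eliminates x²+y² and gives linear equations (the radical axes):
-8.4 x + 44.2 y = -581.35
45.6 x − 25.2 y = 2299.27
Solving the 2×2 system: x ≈ 48.2, y ≈ -4.0 km.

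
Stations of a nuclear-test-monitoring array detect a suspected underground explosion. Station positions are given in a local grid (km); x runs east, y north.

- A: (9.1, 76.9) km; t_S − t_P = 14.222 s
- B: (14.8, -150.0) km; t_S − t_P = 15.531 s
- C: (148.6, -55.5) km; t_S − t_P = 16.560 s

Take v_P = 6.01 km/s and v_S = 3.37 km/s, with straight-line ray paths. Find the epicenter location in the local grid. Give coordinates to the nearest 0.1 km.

Distance from S−P lag: d = Δt · v_P v_S / (v_P − v_S) = Δt · (6.01·3.37)/(6.01−3.37) ≈ 7.6719·Δt.
So d_A = 109.11, d_B = 119.15, d_C = 127.05 km.
Circle about each station: (x − 9.1)² + (y − 76.9)² = 109.11²; (x − 14.8)² + (y + 150.0)² = 119.15²; (x − 148.6)² + (y + 55.5)² = 127.05².
Subtracting the A equation from the B and C equations removes the quadratic terms:
11.4 x − 453.8 y = 14430.89
279.0 x − 264.8 y = 14929.08
Solving the 2×2 system: x ≈ 23.9, y ≈ -31.2 km.

x ≈ 23.9 km, y ≈ -31.2 km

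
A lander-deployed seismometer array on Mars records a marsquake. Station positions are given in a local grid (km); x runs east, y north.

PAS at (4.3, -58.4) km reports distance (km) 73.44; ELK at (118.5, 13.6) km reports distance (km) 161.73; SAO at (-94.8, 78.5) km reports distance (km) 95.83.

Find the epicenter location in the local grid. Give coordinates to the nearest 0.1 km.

x ≈ -42.5 km, y ≈ -1.8 km

Circle about each station: (x − 4.3)² + (y + 58.4)² = 73.44²; (x − 118.5)² + (y − 13.6)² = 161.73²; (x + 94.8)² + (y − 78.5)² = 95.83².
Subtracting the PAS equation from the ELK and SAO equations removes the quadratic terms:
228.4 x + 144.0 y = -9965.00
-198.2 x + 273.8 y = 7930.28
Solving the 2×2 system: x ≈ -42.5, y ≈ -1.8 km.
Check against PAS (with the unrounded x, y): √((x − 4.3)²+(y + 58.4)²) = 73.44 ≈ 73.44 km. ✓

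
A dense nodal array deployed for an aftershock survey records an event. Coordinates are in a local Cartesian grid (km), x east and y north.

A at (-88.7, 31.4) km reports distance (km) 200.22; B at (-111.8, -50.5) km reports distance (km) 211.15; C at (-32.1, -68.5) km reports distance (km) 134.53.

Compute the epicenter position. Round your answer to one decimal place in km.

Circle about each station: (x + 88.7)² + (y − 31.4)² = 200.22²; (x + 111.8)² + (y + 50.5)² = 211.15²; (x + 32.1)² + (y + 68.5)² = 134.53².
Subtracting pairs of circle equations eliminates x²+y² and gives linear equations (the radical axes):
-46.2 x − 163.8 y = 1699.57
113.2 x − 199.8 y = 18858.74
Solving the 2×2 system: x ≈ 99.0, y ≈ -38.3 km.

(99.0, -38.3)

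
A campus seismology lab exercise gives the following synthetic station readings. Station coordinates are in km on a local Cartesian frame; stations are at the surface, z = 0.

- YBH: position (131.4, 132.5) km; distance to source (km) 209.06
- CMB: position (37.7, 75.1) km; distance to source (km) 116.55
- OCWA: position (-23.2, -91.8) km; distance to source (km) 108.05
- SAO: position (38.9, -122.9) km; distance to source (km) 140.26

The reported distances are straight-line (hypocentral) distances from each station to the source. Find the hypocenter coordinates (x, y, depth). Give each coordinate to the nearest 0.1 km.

x ≈ -7.2 km, y ≈ -8.8 km, depth ≈ 67.3 km

Each station gives a sphere (x−x_i)² + (y−y_i)² + z² = d_i² (stations at z=0).
Subtracting the YBH sphere from CMB and OCWA: z² cancels, leaving linear equations in x and y:
-187.4 x − 114.8 y = 2361.27
-309.2 x − 448.6 y = 6174.55
Solving: x ≈ -7.215, y ≈ -8.791 km (keep extra digits for the depth step; rounded: -7.2, -8.8).
Then from the YBH sphere: z² = 209.06² − (x − 131.4)² − (y − 132.5)² with x = -7.215, y = -8.791, so z ≈ 67.296 ≈ 67.3 km.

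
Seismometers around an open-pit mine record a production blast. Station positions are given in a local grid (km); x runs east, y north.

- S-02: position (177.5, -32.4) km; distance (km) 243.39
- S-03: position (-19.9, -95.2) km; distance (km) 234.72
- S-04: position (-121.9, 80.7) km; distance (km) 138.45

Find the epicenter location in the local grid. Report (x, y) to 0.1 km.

Circle about each station: (x − 177.5)² + (y + 32.4)² = 243.39²; (x + 19.9)² + (y + 95.2)² = 234.72²; (x + 121.9)² + (y − 80.7)² = 138.45².
Subtracting the S-02 equation from the S-03 and S-04 equations removes the quadratic terms:
-394.8 x − 125.6 y = -18951.75
-598.8 x + 226.2 y = 28886.38
Solving the 2×2 system: x ≈ 4.0, y ≈ 138.3 km.

x ≈ 4.0 km, y ≈ 138.3 km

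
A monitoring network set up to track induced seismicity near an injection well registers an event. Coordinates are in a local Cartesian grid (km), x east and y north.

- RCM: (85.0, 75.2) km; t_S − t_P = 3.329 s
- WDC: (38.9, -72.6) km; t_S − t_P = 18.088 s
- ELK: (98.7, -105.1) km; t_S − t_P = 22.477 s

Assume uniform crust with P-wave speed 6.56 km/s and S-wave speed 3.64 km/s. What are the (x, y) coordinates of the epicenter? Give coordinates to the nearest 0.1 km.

x ≈ 57.8 km, y ≈ 74.1 km

Distance from S−P lag: d = Δt · v_P v_S / (v_P − v_S) = Δt · (6.56·3.64)/(6.56−3.64) ≈ 8.1775·Δt.
So d_RCM = 27.22, d_WDC = 147.92, d_ELK = 183.81 km.
Circle about each station: (x − 85.0)² + (y − 75.2)² = 27.22²; (x − 38.9)² + (y + 72.6)² = 147.92²; (x − 98.7)² + (y + 105.1)² = 183.81².
Subtracting pairs of circle equations eliminates x²+y² and gives linear equations (the radical axes):
-92.2 x − 295.6 y = -27235.47
27.4 x − 360.6 y = -25137.53
Solving the 2×2 system: x ≈ 57.8, y ≈ 74.1 km.
Check against RCM (with the unrounded x, y): √((x − 85.0)²+(y − 75.2)²) = 27.21 ≈ 27.22 km. ✓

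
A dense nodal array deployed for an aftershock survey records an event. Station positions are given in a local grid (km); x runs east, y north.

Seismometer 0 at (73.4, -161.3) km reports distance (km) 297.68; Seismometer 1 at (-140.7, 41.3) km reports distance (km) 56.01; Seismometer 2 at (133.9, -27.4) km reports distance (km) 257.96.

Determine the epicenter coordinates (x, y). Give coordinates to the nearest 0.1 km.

-100.5 km east, 80.3 km north

Circle about each station: (x − 73.4)² + (y + 161.3)² = 297.68²; (x + 140.7)² + (y − 41.3)² = 56.01²; (x − 133.9)² + (y + 27.4)² = 257.96².
Subtracting pairs of circle equations eliminates x²+y² and gives linear equations (the radical axes):
-428.2 x + 405.2 y = 75573.19
121.0 x + 267.8 y = 9344.74
Solving the 2×2 system: x ≈ -100.5, y ≈ 80.3 km.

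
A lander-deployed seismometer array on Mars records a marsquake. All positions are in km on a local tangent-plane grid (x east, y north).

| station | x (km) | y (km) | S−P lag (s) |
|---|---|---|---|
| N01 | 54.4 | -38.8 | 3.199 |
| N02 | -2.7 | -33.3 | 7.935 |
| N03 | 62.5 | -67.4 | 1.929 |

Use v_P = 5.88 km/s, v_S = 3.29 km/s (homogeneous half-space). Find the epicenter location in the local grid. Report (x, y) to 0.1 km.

49.1 km east, -62.1 km north

Distance from S−P lag: d = Δt · v_P v_S / (v_P − v_S) = Δt · (5.88·3.29)/(5.88−3.29) ≈ 7.4692·Δt.
So d_N01 = 23.89, d_N02 = 59.27, d_N03 = 14.41 km.
Circle about each station: (x − 54.4)² + (y + 38.8)² = 23.89²; (x + 2.7)² + (y + 33.3)² = 59.27²; (x − 62.5)² + (y + 67.4)² = 14.41².
Subtracting the N01 equation from the N02 and N03 equations removes the quadratic terms:
-114.2 x + 11.0 y = -6290.82
16.2 x − 57.2 y = 4347.29
Solving the 2×2 system: x ≈ 49.1, y ≈ -62.1 km.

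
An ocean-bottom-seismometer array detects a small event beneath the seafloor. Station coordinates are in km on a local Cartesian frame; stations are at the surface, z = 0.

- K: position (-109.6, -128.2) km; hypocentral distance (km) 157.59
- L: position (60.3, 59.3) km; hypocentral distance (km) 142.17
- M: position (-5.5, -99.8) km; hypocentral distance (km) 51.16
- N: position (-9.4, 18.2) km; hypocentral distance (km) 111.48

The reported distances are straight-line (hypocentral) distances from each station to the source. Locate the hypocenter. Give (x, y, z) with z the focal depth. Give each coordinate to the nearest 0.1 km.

Each station gives a sphere (x−x_i)² + (y−y_i)² + z² = d_i² (stations at z=0).
Subtracting the K sphere from L and M: z² cancels, leaving linear equations in x and y:
339.8 x + 375.0 y = -16672.52
208.2 x + 56.8 y = 3760.15
Solving: x ≈ 40.103, y ≈ -80.799 km (keep extra digits for the depth step; rounded: 40.1, -80.8).
Then from the K sphere: z² = 157.59² − (x + 109.6)² − (y + 128.2)² with x = 40.103, y = -80.799, so z ≈ 13.295 ≈ 13.3 km.
Check against N (with the unrounded solution): distance 111.48 ≈ 111.48 km. ✓

x ≈ 40.1 km, y ≈ -80.8 km, depth ≈ 13.3 km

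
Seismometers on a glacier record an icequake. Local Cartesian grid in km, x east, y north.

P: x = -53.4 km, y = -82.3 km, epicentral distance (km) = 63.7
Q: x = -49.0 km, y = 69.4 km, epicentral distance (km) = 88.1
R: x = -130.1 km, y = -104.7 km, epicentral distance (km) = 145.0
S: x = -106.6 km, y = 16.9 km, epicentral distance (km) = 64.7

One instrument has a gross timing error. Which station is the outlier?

R

Solve using three stations at a time. Using P, Q, S (subtract circle equations pairwise → linear system) gives (x, y) ≈ (-52.5, -18.6).
Distances from that point to each station vs reported:
  P: calculated 63.7 vs reported 63.7 → residual 0.0 km
  Q: calculated 88.1 vs reported 88.1 → residual 0.0 km
  R: calculated 115.9 vs reported 145.0 → residual 29.1 km
  S: calculated 64.7 vs reported 64.7 → residual 0.0 km
P, Q, S are mutually consistent (residuals ≈ 0); R is off by 29.1 km.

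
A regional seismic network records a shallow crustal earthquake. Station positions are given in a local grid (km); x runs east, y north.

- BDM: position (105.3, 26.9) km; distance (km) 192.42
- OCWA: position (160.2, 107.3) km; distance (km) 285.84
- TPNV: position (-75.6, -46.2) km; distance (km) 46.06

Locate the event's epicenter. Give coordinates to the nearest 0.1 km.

-51.1 km east, -85.2 km north

Circle about each station: (x − 105.3)² + (y − 26.9)² = 192.42²; (x − 160.2)² + (y − 107.3)² = 285.84²; (x + 75.6)² + (y + 46.2)² = 46.06².
Subtracting the BDM equation from the OCWA and TPNV equations removes the quadratic terms:
109.8 x + 160.8 y = -19313.42
-361.8 x − 146.2 y = 30942.03
Solving the 2×2 system: x ≈ -51.1, y ≈ -85.2 km.
Check against BDM (with the unrounded x, y): √((x − 105.3)²+(y − 26.9)²) = 192.43 ≈ 192.42 km. ✓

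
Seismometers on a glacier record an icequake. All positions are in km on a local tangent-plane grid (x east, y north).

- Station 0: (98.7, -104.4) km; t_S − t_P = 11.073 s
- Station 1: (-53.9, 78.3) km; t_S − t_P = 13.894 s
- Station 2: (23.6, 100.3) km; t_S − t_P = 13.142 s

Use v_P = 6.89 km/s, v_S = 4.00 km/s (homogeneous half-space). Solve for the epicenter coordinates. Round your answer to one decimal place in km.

(29.2, -24.9)

Distance from S−P lag: d = Δt · v_P v_S / (v_P − v_S) = Δt · (6.89·4.00)/(6.89−4.00) ≈ 9.5363·Δt.
So d_Station 0 = 105.60, d_Station 1 = 132.50, d_Station 2 = 125.33 km.
Circle about each station: (x − 98.7)² + (y + 104.4)² = 105.60²; (x + 53.9)² + (y − 78.3)² = 132.50²; (x − 23.6)² + (y − 100.3)² = 125.33².
Subtracting pairs of circle equations eliminates x²+y² and gives linear equations (the radical axes):
-305.2 x + 365.4 y = -18009.84
-150.2 x + 409.4 y = -14580.25
Solving the 2×2 system: x ≈ 29.2, y ≈ -24.9 km.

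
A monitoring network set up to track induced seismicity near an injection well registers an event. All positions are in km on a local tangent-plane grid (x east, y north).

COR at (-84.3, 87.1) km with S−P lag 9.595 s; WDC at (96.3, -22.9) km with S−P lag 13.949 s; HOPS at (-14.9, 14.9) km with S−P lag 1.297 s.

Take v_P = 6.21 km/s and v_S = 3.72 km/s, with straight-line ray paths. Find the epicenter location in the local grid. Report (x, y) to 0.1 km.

Distance from S−P lag: d = Δt · v_P v_S / (v_P − v_S) = Δt · (6.21·3.72)/(6.21−3.72) ≈ 9.2776·Δt.
So d_COR = 89.02, d_WDC = 129.41, d_HOPS = 12.03 km.
Circle about each station: (x + 84.3)² + (y − 87.1)² = 89.02²; (x − 96.3)² + (y + 22.9)² = 129.41²; (x + 14.9)² + (y − 14.9)² = 12.03².
Subtracting the COR equation from the WDC and HOPS equations removes the quadratic terms:
361.2 x − 220.0 y = -13717.19
138.8 x − 144.4 y = -6469.04
Solving the 2×2 system: x ≈ -25.8, y ≈ 20.0 km.

x ≈ -25.8 km, y ≈ 20.0 km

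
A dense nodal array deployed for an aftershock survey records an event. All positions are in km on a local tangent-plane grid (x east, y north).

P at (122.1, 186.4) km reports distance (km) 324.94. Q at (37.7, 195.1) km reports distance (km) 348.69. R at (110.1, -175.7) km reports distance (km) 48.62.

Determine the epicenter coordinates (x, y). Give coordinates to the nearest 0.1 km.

(140.8, -138.0)

Circle about each station: (x − 122.1)² + (y − 186.4)² = 324.94²; (x − 37.7)² + (y − 195.1)² = 348.69²; (x − 110.1)² + (y + 175.7)² = 48.62².
Subtracting the P equation from the Q and R equations removes the quadratic terms:
-168.8 x + 17.4 y = -26166.78
-24.0 x − 724.2 y = 96561.23
Solving the 2×2 system: x ≈ 140.8, y ≈ -138.0 km.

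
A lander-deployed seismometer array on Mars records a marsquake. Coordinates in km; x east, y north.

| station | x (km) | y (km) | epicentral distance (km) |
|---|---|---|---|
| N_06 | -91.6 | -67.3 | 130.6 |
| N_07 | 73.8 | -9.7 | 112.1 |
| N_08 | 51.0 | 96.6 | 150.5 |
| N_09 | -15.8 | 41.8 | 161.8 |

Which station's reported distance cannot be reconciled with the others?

Solve using three stations at a time. Using N_06, N_07, N_09 (subtract circle equations pairwise → linear system) gives (x, y) ≈ (30.7, -113.2).
Distances from that point to each station vs reported:
  N_06: calculated 130.6 vs reported 130.6 → residual 0.0 km
  N_07: calculated 112.1 vs reported 112.1 → residual 0.0 km
  N_08: calculated 210.8 vs reported 150.5 → residual 60.3 km
  N_09: calculated 161.8 vs reported 161.8 → residual 0.0 km
N_06, N_07, N_09 are mutually consistent (residuals ≈ 0); N_08 is off by 60.3 km.

N_08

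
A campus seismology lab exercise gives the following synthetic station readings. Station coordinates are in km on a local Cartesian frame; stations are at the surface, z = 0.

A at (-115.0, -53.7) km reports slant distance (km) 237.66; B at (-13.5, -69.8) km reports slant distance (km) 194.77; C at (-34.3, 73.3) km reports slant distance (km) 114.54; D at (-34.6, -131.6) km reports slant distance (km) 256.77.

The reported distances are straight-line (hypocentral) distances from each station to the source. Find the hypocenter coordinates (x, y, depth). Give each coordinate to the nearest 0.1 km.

(52.7, 99.6, 69.7)

Each station gives a sphere (x−x_i)² + (y−y_i)² + z² = d_i² (stations at z=0).
Subtracting the A sphere from B and C: z² cancels, leaving linear equations in x and y:
203.0 x − 32.2 y = 7492.52
161.4 x + 254.0 y = 33803.55
Solving: x ≈ 52.707, y ≈ 99.593 km (keep extra digits for the depth step; rounded: 52.7, 99.6).
Then from the A sphere: z² = 237.66² − (x + 115.0)² − (y + 53.7)² with x = 52.707, y = 99.593, so z ≈ 69.699 ≈ 69.7 km.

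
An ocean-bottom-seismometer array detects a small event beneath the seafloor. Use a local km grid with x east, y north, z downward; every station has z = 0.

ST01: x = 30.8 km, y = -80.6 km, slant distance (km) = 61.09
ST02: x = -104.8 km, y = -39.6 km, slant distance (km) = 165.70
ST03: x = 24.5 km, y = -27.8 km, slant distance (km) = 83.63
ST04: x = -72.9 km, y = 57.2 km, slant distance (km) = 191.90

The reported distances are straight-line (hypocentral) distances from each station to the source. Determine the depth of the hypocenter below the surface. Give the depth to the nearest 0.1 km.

59.7 km

Each station gives a sphere (x−x_i)² + (y−y_i)² + z² = d_i² (stations at z=0).
Subtracting the ST01 sphere from ST02 and ST03: z² cancels, leaving linear equations in x and y:
-271.2 x + 82.0 y = -18618.30
-12.6 x + 105.6 y = -9333.90
Solving: x ≈ 43.495, y ≈ -83.199 km (keep extra digits for the depth step; rounded: 43.5, -83.2).
Then from the ST01 sphere: z² = 61.09² − (x − 30.8)² − (y + 80.6)² with x = 43.495, y = -83.199, so z ≈ 59.700 ≈ 59.7 km.
Check against ST04 (with the unrounded solution): distance 191.90 ≈ 191.90 km. ✓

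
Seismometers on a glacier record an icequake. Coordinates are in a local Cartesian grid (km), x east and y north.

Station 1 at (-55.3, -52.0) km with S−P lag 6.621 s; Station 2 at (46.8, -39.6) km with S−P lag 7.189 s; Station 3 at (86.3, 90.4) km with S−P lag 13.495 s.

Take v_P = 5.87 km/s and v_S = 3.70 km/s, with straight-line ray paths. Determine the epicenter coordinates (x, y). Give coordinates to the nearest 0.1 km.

-13.6 km east, -0.5 km north

Distance from S−P lag: d = Δt · v_P v_S / (v_P − v_S) = Δt · (5.87·3.70)/(5.87−3.70) ≈ 10.0088·Δt.
So d_Station 1 = 66.27, d_Station 2 = 71.95, d_Station 3 = 135.07 km.
Circle about each station: (x + 55.3)² + (y + 52.0)² = 66.27²; (x − 46.8)² + (y + 39.6)² = 71.95²; (x − 86.3)² + (y − 90.4)² = 135.07².
Subtracting pairs of circle equations eliminates x²+y² and gives linear equations (the radical axes):
204.2 x + 24.8 y = -2788.78
283.2 x + 284.8 y = -3994.43
Solving the 2×2 system: x ≈ -13.6, y ≈ -0.5 km.
Check against Station 1 (with the unrounded x, y): √((x + 55.3)²+(y + 52.0)²) = 66.26 ≈ 66.27 km. ✓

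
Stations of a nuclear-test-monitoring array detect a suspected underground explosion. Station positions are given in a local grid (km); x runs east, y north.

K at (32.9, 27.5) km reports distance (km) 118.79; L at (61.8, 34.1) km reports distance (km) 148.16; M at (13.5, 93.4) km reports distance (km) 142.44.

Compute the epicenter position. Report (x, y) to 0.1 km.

Circle about each station: (x − 32.9)² + (y − 27.5)² = 118.79²; (x − 61.8)² + (y − 34.1)² = 148.16²; (x − 13.5)² + (y − 93.4)² = 142.44².
Subtracting pairs of circle equations eliminates x²+y² and gives linear equations (the radical axes):
57.8 x + 13.2 y = -4696.93
-38.8 x + 131.8 y = 889.06
Solving the 2×2 system: x ≈ -77.6, y ≈ -16.1 km.

-77.6 km east, -16.1 km north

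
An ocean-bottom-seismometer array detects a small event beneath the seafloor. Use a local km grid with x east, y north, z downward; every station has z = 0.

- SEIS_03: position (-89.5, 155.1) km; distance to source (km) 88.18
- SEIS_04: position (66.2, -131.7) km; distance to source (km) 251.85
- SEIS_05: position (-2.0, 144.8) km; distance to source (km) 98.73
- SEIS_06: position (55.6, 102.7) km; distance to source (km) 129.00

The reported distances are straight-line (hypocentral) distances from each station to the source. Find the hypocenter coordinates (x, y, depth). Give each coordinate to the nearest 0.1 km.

Each station gives a sphere (x−x_i)² + (y−y_i)² + z² = d_i² (stations at z=0).
Subtracting the SEIS_03 sphere from SEIS_04 and SEIS_05: z² cancels, leaving linear equations in x and y:
311.4 x − 573.6 y = -65991.64
175.0 x − 20.6 y = -13067.12
Solving: x ≈ -65.299, y ≈ 79.598 km (keep extra digits for the depth step; rounded: -65.3, 79.6).
Then from the SEIS_03 sphere: z² = 88.18² − (x + 89.5)² − (y − 155.1)² with x = -65.299, y = 79.598, so z ≈ 38.594 ≈ 38.6 km.
Check against SEIS_06 (with the unrounded solution): distance 129.00 ≈ 129.00 km. ✓

(-65.3, 79.6, 38.6)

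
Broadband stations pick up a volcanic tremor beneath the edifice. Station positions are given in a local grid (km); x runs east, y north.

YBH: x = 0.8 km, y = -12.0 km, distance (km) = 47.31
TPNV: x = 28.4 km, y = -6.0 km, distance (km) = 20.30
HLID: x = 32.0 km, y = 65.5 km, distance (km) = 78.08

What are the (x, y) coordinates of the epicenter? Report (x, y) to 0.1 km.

(48.1, -10.9)

Circle about each station: (x − 0.8)² + (y + 12.0)² = 47.31²; (x − 28.4)² + (y + 6.0)² = 20.30²; (x − 32.0)² + (y − 65.5)² = 78.08².
Subtracting pairs of circle equations eliminates x²+y² and gives linear equations (the radical axes):
55.2 x + 12.0 y = 2524.07
62.4 x + 155.0 y = 1311.36
Solving the 2×2 system: x ≈ 48.1, y ≈ -10.9 km.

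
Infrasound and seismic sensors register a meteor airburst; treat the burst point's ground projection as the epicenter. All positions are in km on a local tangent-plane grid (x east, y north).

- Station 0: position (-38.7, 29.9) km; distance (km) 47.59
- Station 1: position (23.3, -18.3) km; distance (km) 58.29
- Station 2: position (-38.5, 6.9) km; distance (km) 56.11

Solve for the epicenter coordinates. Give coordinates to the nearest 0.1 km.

(8.2, 38.0)

Circle about each station: (x + 38.7)² + (y − 29.9)² = 47.59²; (x − 23.3)² + (y + 18.3)² = 58.29²; (x + 38.5)² + (y − 6.9)² = 56.11².
Subtracting the Station 0 equation from the Station 1 and Station 2 equations removes the quadratic terms:
124.0 x − 96.4 y = -2646.84
0.4 x − 46.0 y = -1745.36
Solving the 2×2 system: x ≈ 8.2, y ≈ 38.0 km.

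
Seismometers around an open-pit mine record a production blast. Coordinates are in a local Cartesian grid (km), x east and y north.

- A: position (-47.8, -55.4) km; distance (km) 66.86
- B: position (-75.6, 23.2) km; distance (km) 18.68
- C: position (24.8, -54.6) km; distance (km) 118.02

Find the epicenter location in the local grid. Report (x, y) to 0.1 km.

Circle about each station: (x + 47.8)² + (y + 55.4)² = 66.86²; (x + 75.6)² + (y − 23.2)² = 18.68²; (x − 24.8)² + (y + 54.6)² = 118.02².
Subtracting the A equation from the B and C equations removes the quadratic terms:
-55.6 x + 157.2 y = 5020.92
145.2 x + 1.6 y = -11216.26
Solving the 2×2 system: x ≈ -77.3, y ≈ 4.6 km.
Check against A (with the unrounded x, y): √((x + 47.8)²+(y + 55.4)²) = 66.86 ≈ 66.86 km. ✓

x ≈ -77.3 km, y ≈ 4.6 km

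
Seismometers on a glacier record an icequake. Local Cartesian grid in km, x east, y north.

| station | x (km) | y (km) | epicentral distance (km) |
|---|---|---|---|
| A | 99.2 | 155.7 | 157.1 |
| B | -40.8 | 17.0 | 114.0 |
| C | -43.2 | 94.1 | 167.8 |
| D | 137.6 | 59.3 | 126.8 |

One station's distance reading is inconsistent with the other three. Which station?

A

Solve using three stations at a time. Using B, C, D (subtract circle equations pairwise → linear system) gives (x, y) ≈ (58.2, -39.6).
Distances from that point to each station vs reported:
  A: calculated 199.6 vs reported 157.1 → residual 42.5 km
  B: calculated 114.1 vs reported 114.0 → residual 0.1 km
  C: calculated 167.8 vs reported 167.8 → residual 0.0 km
  D: calculated 126.9 vs reported 126.8 → residual 0.1 km
B, C, D are mutually consistent (residuals ≈ 0); A is off by 42.5 km.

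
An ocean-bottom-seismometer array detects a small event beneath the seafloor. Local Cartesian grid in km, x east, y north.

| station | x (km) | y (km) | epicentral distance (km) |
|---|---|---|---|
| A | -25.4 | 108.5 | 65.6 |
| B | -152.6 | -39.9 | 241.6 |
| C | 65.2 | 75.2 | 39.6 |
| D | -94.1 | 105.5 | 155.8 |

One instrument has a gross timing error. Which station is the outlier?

D

Solve using three stations at a time. Using A, B, C (subtract circle equations pairwise → linear system) gives (x, y) ≈ (40.1, 105.8).
Distances from that point to each station vs reported:
  A: calculated 65.6 vs reported 65.6 → residual 0.0 km
  B: calculated 241.6 vs reported 241.6 → residual 0.0 km
  C: calculated 39.6 vs reported 39.6 → residual 0.0 km
  D: calculated 134.2 vs reported 155.8 → residual 21.6 km
A, B, C are mutually consistent (residuals ≈ 0); D is off by 21.6 km.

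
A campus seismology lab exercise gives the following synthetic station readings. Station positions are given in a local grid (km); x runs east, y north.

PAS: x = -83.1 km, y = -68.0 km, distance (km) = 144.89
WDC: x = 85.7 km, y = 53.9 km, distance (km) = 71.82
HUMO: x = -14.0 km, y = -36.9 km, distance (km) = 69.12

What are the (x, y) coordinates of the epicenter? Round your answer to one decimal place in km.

x ≈ 48.6 km, y ≈ -7.6 km

Circle about each station: (x + 83.1)² + (y + 68.0)² = 144.89²; (x − 85.7)² + (y − 53.9)² = 71.82²; (x + 14.0)² + (y + 36.9)² = 69.12².
Subtracting the PAS equation from the WDC and HUMO equations removes the quadratic terms:
337.6 x + 243.8 y = 14555.09
138.2 x + 62.2 y = 6243.54
Solving the 2×2 system: x ≈ 48.6, y ≈ -7.6 km.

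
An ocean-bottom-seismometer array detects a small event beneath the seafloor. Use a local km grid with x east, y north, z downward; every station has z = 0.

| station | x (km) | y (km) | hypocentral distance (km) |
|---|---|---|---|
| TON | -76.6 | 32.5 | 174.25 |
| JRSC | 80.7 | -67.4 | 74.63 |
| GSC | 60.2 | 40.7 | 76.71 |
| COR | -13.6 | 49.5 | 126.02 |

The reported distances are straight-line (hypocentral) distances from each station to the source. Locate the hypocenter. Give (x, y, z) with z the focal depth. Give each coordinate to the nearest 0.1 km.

Each station gives a sphere (x−x_i)² + (y−y_i)² + z² = d_i² (stations at z=0).
Subtracting the TON sphere from JRSC and GSC: z² cancels, leaving linear equations in x and y:
314.6 x − 199.8 y = 28924.87
273.6 x + 16.4 y = 22835.36
Solving: x ≈ 84.194, y ≈ -12.200 km (keep extra digits for the depth step; rounded: 84.2, -12.2).
Then from the TON sphere: z² = 174.25² − (x + 76.6)² − (y − 32.5)² with x = 84.194, y = -12.200, so z ≈ 50.103 ≈ 50.1 km.

(84.2, -12.2, 50.1)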